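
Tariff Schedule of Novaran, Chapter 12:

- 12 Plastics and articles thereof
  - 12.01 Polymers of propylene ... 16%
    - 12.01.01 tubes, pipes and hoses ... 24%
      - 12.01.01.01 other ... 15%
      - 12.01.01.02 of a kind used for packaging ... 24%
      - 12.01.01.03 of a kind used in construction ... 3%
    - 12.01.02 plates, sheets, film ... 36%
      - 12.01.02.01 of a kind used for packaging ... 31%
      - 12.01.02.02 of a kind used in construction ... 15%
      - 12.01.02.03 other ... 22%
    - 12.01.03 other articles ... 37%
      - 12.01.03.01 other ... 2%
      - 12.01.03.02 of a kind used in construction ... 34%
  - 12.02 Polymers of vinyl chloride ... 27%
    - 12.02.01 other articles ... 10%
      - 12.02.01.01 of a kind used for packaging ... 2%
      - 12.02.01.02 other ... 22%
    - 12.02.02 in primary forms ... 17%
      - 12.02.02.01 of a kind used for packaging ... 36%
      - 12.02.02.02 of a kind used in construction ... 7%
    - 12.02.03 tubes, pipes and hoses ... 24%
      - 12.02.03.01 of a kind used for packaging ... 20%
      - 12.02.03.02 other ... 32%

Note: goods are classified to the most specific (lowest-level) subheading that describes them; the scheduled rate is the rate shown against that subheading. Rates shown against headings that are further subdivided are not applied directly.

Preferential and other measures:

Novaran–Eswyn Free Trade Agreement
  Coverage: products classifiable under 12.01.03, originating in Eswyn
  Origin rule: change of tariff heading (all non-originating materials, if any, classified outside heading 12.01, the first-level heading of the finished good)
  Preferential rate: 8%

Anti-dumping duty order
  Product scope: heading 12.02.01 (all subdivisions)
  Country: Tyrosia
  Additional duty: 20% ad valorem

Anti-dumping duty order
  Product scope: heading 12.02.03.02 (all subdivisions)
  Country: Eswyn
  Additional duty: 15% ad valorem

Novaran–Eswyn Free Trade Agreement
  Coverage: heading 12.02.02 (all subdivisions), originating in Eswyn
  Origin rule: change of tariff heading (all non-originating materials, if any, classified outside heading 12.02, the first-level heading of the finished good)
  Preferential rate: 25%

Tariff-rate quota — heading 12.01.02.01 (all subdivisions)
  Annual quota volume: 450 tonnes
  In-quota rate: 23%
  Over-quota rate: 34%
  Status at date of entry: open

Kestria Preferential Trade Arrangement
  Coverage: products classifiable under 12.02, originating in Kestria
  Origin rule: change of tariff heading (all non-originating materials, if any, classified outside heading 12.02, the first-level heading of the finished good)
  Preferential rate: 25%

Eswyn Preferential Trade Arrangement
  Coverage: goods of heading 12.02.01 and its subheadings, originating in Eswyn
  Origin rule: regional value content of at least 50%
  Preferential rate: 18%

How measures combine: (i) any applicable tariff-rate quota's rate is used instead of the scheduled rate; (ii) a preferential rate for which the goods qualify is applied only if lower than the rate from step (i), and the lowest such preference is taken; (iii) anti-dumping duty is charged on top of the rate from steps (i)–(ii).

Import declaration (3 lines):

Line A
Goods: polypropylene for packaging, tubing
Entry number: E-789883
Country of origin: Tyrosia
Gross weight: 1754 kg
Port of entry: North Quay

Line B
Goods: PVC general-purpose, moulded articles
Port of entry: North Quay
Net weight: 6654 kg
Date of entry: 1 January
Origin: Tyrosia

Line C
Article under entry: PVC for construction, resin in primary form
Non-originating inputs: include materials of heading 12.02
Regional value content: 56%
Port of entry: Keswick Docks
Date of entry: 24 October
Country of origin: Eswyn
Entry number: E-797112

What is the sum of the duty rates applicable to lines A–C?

Line A: polypropylene → 12.01; tubing → 12.01.01; for packaging → 12.01.01.02. Scheduled 24%. No special measure applies. → 24%.
Line B: PVC → 12.02; moulded articles → 12.02.01; general-purpose → 12.02.01.02. Scheduled 22%. anti-dumping (Tyrosia, 12.02.01): +20%; total 22% + 20% = 42%. → 42%.
Line C: PVC → 12.02; resin in primary form → 12.02.02; for construction → 12.02.02.02. Scheduled 7%. Eswyn agreement on 12.01.03: 12.02.02.02 not covered; Eswyn agreement on 12.02.02: CTH not met; Eswyn agreement on 12.02.01: 12.02.02.02 not covered. → 7%.
Sum: 24% + 42% + 7% = 73%.

73%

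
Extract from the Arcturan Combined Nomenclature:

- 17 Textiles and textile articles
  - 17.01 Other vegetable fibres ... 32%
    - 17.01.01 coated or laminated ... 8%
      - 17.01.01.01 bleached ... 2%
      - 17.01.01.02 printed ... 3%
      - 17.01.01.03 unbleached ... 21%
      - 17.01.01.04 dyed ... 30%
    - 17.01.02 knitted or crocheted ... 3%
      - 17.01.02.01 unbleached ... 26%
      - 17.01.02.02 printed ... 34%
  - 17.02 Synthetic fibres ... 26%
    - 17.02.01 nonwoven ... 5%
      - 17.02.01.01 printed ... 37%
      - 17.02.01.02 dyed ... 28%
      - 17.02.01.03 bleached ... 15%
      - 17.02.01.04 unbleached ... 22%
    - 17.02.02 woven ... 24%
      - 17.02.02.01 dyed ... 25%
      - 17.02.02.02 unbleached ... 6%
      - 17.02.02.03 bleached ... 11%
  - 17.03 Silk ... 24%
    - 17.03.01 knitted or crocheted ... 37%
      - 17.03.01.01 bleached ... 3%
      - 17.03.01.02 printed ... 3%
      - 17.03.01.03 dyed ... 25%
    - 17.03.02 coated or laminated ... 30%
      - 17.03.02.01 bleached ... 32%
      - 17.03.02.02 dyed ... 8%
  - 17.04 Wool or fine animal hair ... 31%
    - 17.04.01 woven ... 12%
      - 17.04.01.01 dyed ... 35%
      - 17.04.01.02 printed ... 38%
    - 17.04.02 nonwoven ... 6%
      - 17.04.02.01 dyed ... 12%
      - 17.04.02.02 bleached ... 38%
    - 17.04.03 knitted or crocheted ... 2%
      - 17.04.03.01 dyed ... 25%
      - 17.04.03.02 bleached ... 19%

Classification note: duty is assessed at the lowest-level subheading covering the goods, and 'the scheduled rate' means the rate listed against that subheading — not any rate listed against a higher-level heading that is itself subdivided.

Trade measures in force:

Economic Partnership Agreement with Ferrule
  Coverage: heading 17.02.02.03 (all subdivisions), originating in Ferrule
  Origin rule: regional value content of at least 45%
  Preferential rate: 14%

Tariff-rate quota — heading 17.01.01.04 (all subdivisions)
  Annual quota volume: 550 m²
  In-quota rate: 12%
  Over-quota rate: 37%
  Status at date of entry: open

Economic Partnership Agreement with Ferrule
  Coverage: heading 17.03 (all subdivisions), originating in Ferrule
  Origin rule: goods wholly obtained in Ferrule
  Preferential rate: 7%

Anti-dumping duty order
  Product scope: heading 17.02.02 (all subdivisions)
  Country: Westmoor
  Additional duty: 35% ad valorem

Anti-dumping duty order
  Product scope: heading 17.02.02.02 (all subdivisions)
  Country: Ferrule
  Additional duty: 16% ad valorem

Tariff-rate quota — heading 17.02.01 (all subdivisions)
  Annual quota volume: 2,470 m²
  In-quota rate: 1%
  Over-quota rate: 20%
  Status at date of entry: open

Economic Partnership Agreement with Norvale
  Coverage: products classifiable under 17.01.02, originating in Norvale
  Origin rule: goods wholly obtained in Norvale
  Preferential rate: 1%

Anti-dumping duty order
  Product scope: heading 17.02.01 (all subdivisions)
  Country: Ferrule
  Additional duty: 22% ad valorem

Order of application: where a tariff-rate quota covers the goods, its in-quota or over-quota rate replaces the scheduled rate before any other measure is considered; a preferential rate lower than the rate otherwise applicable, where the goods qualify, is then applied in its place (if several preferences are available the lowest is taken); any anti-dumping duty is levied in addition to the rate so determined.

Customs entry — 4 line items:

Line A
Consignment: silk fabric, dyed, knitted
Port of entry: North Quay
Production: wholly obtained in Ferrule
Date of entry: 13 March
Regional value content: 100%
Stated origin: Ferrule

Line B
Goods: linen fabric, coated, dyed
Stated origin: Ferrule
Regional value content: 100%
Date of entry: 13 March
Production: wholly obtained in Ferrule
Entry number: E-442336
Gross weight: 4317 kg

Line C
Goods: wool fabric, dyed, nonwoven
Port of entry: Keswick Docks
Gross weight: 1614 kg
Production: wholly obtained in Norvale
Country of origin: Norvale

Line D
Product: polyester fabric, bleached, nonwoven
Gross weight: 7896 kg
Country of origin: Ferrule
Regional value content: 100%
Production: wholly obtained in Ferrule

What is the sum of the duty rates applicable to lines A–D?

Line A: silk → 17.03; knitted → 17.03.01; dyed → 17.03.01.03. Scheduled 25%. Ferrule agreement on 17.02.02.03: 17.03.01.03 not covered; Ferrule agreement on 17.03: wholly obtained → 7% available; preferential 7%. → 7%.
Line B: linen → 17.01; coated → 17.01.01; dyed → 17.01.01.04. Scheduled 30%. quota on 17.01.01.04 open → in-quota 12%; Ferrule agreement on 17.02.02.03: 17.01.01.04 not covered; Ferrule agreement on 17.03: 17.01.01.04 not covered. → 12%.
Line C: wool → 17.04; nonwoven → 17.04.02; dyed → 17.04.02.01. Scheduled 12%. Norvale agreement on 17.01.02: 17.04.02.01 not covered. → 12%.
Line D: polyester → 17.02; nonwoven → 17.02.01; bleached → 17.02.01.03. Scheduled 15%. quota on 17.02.01 open → in-quota 1%; Ferrule agreement on 17.02.02.03: 17.02.01.03 not covered; Ferrule agreement on 17.03: 17.02.01.03 not covered; anti-dumping (Ferrule, 17.02.01): +22%; total 1% + 22% = 23%. → 23%.
Sum: 7% + 12% + 12% + 23% = 54%.

54%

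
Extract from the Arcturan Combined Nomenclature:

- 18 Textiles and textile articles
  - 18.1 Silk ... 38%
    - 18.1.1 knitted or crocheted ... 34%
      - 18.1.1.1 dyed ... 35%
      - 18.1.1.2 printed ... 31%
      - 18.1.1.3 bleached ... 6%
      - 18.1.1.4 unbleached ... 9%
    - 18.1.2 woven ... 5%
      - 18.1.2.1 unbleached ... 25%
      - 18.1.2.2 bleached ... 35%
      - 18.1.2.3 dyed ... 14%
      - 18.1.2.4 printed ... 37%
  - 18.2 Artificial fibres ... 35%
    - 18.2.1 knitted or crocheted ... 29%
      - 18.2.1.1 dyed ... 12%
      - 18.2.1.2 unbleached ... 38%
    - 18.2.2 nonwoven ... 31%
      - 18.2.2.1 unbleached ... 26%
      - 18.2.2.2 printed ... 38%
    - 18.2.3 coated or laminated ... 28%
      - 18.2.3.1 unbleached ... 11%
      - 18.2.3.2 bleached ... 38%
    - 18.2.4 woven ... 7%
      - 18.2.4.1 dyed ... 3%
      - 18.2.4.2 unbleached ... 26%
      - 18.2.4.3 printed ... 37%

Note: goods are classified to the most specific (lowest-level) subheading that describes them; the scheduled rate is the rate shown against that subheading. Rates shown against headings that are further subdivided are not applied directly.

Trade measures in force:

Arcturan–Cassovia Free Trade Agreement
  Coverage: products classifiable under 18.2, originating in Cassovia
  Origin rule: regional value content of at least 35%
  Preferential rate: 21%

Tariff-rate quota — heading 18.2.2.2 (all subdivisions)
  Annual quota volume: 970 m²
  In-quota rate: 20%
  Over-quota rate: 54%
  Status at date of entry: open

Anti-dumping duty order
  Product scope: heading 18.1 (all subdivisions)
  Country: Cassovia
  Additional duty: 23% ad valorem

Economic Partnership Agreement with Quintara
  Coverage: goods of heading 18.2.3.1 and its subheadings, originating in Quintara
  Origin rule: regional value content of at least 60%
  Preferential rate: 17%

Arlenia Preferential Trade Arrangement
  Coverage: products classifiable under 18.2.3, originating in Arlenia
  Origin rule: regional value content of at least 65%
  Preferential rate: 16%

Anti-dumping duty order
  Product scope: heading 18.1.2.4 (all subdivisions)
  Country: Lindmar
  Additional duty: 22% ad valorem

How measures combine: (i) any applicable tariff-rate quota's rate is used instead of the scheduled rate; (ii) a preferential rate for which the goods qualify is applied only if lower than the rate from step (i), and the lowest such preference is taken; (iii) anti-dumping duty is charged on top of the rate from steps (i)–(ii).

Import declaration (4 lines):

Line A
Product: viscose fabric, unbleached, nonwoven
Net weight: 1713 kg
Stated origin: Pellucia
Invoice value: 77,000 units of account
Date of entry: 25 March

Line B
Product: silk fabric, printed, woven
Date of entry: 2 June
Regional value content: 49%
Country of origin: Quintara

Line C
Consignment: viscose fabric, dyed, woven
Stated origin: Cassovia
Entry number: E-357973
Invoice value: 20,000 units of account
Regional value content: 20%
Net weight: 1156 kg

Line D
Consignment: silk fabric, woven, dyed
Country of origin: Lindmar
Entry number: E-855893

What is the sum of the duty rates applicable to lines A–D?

80%

Line A: viscose → 18.2; nonwoven → 18.2.2; unbleached → 18.2.2.1. Scheduled 26%. No special measure applies. → 26%.
Line B: silk → 18.1; woven → 18.1.2; printed → 18.1.2.4. Scheduled 37%. Quintara agreement on 18.2.3.1: 18.1.2.4 not covered. → 37%.
Line C: viscose → 18.2; woven → 18.2.4; dyed → 18.2.4.1. Scheduled 3%. Cassovia agreement on 18.2: RVC < 35%. → 3%.
Line D: silk → 18.1; woven → 18.1.2; dyed → 18.1.2.3. Scheduled 14%. No special measure applies. → 14%.
Sum: 26% + 37% + 3% + 14% = 80%.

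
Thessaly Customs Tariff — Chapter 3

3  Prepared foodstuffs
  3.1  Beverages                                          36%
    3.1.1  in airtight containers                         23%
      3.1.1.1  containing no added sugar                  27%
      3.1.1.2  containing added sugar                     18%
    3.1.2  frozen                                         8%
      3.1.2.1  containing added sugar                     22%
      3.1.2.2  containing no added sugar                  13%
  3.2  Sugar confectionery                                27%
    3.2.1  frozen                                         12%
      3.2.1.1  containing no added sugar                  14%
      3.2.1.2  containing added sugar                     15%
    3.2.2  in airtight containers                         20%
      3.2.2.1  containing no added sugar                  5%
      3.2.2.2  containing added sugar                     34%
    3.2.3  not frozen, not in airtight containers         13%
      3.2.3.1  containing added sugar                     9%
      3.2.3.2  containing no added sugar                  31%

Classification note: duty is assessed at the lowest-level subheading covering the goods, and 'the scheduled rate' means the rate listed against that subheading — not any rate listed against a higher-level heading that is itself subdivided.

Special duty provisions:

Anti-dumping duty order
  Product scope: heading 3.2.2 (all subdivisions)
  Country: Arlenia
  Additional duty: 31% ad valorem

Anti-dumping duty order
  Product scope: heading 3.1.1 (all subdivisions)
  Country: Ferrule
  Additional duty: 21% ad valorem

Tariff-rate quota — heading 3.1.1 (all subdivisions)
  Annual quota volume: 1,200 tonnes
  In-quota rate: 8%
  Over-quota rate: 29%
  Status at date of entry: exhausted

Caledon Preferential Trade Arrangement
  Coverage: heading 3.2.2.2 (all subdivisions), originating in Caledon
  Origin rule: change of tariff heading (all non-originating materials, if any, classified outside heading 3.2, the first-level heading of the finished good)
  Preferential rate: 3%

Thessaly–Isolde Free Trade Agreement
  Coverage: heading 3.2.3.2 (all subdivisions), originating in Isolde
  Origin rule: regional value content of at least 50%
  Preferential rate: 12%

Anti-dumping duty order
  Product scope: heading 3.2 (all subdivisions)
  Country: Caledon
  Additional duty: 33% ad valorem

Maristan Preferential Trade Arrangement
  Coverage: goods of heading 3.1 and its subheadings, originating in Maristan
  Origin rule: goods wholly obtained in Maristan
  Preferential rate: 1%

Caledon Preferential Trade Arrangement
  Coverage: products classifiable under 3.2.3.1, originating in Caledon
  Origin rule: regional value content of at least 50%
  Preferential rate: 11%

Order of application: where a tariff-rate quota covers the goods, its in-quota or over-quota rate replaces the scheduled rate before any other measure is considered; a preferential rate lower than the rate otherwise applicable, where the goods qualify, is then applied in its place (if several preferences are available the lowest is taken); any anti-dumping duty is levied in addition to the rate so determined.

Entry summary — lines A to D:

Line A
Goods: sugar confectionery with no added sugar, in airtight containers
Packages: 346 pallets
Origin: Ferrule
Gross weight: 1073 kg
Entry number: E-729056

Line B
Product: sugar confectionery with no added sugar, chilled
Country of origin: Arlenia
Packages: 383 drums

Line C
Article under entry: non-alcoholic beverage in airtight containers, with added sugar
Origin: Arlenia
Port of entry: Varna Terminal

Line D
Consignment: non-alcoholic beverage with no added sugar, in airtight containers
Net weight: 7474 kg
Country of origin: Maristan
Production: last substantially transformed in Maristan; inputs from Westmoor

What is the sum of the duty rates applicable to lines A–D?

Line A: sugar confectionery → 3.2; in airtight containers → 3.2.2; with no added sugar → 3.2.2.1. Scheduled 5%. No special measure applies. → 5%.
Line B: sugar confectionery → 3.2; chilled → 3.2.3; with no added sugar → 3.2.3.2. Scheduled 31%. No special measure applies. → 31%.
Line C: non-alcoholic beverage → 3.1; in airtight containers → 3.1.1; with added sugar → 3.1.1.2. Scheduled 18%. quota on 3.1.1 exhausted → over-quota 29%. → 29%.
Line D: non-alcoholic beverage → 3.1; in airtight containers → 3.1.1; with no added sugar → 3.1.1.1. Scheduled 27%. quota on 3.1.1 exhausted → over-quota 29%; Maristan agreement on 3.1: not wholly obtained. → 29%.
Sum: 5% + 31% + 29% + 29% = 94%.

94%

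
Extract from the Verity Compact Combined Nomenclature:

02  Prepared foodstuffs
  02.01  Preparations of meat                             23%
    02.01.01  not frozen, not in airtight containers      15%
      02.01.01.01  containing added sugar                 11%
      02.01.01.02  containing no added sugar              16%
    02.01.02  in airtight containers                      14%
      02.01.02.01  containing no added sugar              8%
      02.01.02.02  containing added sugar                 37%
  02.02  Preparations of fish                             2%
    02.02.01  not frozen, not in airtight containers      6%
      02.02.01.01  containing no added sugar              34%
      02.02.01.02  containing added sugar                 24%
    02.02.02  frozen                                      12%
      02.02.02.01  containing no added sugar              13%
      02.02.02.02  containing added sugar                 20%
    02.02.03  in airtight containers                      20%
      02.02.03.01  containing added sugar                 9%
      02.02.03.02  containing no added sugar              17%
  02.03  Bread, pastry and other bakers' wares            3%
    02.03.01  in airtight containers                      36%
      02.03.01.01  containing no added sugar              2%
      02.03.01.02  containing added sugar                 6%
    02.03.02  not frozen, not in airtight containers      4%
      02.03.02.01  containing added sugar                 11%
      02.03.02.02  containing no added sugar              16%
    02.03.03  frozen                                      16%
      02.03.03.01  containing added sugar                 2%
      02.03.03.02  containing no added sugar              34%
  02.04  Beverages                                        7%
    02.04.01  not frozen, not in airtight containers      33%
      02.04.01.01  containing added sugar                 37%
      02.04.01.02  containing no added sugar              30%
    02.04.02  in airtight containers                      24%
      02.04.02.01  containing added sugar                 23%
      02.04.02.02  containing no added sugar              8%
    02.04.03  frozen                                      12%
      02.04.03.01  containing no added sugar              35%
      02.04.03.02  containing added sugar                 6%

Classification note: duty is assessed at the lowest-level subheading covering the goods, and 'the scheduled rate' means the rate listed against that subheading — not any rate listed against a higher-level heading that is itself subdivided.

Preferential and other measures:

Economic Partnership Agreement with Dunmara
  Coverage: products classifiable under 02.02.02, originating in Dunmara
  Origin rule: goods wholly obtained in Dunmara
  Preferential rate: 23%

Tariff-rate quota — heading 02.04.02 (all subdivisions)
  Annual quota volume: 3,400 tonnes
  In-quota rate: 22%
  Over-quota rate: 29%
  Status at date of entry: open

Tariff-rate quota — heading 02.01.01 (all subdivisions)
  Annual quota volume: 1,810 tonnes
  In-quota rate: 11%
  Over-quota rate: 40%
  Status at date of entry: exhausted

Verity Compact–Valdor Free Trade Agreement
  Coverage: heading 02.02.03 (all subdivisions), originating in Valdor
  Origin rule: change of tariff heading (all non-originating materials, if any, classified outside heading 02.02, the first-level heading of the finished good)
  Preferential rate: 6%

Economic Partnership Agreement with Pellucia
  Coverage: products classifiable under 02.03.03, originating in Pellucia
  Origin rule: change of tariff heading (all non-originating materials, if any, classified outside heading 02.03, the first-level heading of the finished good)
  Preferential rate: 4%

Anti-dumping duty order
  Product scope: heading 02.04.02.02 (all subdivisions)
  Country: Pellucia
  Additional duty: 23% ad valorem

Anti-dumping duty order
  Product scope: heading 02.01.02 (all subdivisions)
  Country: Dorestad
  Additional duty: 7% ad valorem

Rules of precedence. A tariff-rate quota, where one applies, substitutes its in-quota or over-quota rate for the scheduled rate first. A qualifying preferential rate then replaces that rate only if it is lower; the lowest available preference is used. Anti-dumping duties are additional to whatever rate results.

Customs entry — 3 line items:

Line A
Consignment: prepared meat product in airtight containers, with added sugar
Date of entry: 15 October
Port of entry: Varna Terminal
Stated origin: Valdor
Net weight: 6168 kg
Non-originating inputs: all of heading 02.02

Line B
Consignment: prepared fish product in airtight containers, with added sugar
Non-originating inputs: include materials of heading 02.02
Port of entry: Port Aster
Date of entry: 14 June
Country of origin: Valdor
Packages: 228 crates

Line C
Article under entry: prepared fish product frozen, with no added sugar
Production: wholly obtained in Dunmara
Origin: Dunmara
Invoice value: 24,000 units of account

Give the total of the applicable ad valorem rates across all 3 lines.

59%

Line A: prepared meat product → 02.01; in airtight containers → 02.01.02; with added sugar → 02.01.02.02. Scheduled 37%. Valdor agreement on 02.02.03: 02.01.02.02 not covered. → 37%.
Line B: prepared fish product → 02.02; in airtight containers → 02.02.03; with added sugar → 02.02.03.01. Scheduled 9%. Valdor agreement on 02.02.03: CTH not met. → 9%.
Line C: prepared fish product → 02.02; frozen → 02.02.02; with no added sugar → 02.02.02.01. Scheduled 13%. Dunmara agreement on 02.02.02: wholly obtained → 23% available; preference 23% not lower than 13% → no reduction. → 13%.
Sum: 37% + 9% + 13% = 59%.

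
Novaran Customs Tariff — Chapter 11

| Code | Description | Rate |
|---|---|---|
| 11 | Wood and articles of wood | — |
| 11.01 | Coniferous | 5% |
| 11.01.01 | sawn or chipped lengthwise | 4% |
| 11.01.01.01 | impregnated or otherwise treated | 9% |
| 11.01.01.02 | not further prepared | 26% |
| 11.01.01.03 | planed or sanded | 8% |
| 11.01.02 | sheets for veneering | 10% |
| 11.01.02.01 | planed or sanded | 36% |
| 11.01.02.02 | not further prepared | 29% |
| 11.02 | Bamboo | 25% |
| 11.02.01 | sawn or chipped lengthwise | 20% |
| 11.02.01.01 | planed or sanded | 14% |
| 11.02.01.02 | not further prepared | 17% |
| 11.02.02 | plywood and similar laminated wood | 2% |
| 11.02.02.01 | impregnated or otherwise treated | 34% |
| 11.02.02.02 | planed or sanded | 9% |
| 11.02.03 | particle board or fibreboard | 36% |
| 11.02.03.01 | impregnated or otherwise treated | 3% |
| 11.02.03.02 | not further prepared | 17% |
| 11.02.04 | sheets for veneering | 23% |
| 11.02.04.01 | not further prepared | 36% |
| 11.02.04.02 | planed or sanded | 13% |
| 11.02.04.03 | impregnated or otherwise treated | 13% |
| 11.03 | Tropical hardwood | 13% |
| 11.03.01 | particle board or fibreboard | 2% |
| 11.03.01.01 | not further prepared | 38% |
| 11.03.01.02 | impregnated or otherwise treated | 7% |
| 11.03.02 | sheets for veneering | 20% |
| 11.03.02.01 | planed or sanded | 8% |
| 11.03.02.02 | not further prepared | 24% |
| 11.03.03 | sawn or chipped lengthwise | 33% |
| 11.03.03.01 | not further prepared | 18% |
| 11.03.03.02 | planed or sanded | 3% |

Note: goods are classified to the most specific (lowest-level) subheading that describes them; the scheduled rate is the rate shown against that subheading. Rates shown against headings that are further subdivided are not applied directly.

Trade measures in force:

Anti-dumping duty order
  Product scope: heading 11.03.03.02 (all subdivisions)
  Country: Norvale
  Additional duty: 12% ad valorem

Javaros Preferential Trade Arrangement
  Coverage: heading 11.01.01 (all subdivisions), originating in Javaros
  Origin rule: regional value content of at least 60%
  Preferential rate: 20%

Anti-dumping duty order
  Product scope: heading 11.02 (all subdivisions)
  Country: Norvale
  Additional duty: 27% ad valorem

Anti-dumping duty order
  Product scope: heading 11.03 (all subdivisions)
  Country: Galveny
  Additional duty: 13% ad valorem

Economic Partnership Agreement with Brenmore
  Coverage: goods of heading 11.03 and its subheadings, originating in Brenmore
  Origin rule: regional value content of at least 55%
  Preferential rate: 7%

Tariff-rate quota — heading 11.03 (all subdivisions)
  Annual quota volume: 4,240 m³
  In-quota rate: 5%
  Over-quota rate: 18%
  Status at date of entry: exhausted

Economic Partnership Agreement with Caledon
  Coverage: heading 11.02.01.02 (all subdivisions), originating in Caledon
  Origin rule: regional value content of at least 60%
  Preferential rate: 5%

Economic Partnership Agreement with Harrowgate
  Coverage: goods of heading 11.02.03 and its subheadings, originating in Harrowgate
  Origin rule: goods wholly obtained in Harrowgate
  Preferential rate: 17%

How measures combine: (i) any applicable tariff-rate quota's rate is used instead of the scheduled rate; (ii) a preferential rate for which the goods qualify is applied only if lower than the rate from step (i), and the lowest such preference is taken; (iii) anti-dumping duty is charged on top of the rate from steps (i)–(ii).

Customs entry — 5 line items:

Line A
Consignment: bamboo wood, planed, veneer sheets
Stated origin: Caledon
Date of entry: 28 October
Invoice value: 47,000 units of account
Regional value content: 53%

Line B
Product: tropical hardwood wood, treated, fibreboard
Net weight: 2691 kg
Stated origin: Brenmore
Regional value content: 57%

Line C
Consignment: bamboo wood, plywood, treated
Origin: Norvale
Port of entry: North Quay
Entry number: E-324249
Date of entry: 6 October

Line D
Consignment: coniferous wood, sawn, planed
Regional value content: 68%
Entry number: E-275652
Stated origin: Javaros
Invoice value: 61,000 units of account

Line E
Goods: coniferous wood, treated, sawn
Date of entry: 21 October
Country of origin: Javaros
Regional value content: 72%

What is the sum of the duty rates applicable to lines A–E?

98%

Line A: bamboo → 11.02; veneer sheets → 11.02.04; planed → 11.02.04.02. Scheduled 13%. Caledon agreement on 11.02.01.02: 11.02.04.02 not covered. → 13%.
Line B: tropical hardwood → 11.03; fibreboard → 11.03.01; treated → 11.03.01.02. Scheduled 7%. quota on 11.03 exhausted → over-quota 18%; Brenmore agreement on 11.03: RVC ≥ 55% → 7% available; preferential 7%. → 7%.
Line C: bamboo → 11.02; plywood → 11.02.02; treated → 11.02.02.01. Scheduled 34%. anti-dumping (Norvale, 11.02): +27%; total 34% + 27% = 61%. → 61%.
Line D: coniferous → 11.01; sawn → 11.01.01; planed → 11.01.01.03. Scheduled 8%. Javaros agreement on 11.01.01: RVC ≥ 60% → 20% available; preference 20% not lower than 8% → no reduction. → 8%.
Line E: coniferous → 11.01; sawn → 11.01.01; treated → 11.01.01.01. Scheduled 9%. Javaros agreement on 11.01.01: RVC ≥ 60% → 20% available; preference 20% not lower than 9% → no reduction. → 9%.
Sum: 13% + 7% + 61% + 8% + 9% = 98%.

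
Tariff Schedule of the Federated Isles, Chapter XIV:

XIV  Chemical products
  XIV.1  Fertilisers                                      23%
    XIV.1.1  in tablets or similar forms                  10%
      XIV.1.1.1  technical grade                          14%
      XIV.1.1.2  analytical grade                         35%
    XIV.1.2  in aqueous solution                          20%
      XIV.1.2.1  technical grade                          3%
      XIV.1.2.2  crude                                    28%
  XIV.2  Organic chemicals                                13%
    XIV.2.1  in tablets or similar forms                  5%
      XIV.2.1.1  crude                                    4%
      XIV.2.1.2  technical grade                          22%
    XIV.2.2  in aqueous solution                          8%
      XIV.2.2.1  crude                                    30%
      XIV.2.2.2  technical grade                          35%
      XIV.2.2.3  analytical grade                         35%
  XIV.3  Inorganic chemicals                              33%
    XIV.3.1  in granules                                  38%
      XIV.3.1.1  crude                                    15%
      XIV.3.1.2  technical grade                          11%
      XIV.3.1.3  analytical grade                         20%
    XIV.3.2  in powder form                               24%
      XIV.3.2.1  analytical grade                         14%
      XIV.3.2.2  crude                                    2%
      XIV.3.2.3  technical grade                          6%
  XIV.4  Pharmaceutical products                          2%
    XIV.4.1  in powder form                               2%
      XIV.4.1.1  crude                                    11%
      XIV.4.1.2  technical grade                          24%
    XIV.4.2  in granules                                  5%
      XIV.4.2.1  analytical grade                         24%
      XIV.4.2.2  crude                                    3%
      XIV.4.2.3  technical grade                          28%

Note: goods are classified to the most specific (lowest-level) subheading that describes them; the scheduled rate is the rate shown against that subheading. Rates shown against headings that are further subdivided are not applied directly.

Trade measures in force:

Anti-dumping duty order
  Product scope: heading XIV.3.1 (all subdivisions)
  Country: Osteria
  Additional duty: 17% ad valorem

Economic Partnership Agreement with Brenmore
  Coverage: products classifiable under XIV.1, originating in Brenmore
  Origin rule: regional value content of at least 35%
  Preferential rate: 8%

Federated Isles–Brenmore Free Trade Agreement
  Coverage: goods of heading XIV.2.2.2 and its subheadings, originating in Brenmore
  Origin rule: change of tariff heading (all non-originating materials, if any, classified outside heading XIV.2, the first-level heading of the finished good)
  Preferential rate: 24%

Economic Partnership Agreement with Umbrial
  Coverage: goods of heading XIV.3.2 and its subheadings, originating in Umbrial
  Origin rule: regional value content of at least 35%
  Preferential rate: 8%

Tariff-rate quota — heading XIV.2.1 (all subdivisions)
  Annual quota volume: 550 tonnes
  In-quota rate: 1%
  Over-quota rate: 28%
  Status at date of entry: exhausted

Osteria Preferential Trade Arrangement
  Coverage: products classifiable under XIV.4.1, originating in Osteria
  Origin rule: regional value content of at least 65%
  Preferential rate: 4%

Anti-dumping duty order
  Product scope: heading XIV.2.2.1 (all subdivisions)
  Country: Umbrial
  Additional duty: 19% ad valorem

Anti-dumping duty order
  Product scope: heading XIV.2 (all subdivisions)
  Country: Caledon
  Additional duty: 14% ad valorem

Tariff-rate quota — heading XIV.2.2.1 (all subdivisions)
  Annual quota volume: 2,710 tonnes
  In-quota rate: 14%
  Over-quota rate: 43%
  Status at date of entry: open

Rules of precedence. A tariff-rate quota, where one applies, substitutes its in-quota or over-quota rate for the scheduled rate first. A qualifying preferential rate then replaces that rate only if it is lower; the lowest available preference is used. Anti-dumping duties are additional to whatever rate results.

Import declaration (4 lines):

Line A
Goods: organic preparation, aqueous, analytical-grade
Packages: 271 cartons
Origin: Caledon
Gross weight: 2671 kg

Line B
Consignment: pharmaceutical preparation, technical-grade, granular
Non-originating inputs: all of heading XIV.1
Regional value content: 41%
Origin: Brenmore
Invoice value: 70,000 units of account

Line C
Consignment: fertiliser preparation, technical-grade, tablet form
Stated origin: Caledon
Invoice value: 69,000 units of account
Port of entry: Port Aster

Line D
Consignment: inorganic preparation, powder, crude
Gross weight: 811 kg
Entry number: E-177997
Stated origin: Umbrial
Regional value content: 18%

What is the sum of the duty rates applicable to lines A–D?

Line A: organic → XIV.2; aqueous → XIV.2.2; analytical-grade → XIV.2.2.3. Scheduled 35%. anti-dumping (Caledon, XIV.2): +14%; total 35% + 14% = 49%. → 49%.
Line B: pharmaceutical → XIV.4; granular → XIV.4.2; technical-grade → XIV.4.2.3. Scheduled 28%. Brenmore agreement on XIV.1: XIV.4.2.3 not covered; Brenmore agreement on XIV.2.2.2: XIV.4.2.3 not covered. → 28%.
Line C: fertiliser → XIV.1; tablet form → XIV.1.1; technical-grade → XIV.1.1.1. Scheduled 14%. No special measure applies. → 14%.
Line D: inorganic → XIV.3; powder → XIV.3.2; crude → XIV.3.2.2. Scheduled 2%. Umbrial agreement on XIV.3.2: RVC < 35%. → 2%.
Sum: 49% + 28% + 14% + 2% = 93%.

93%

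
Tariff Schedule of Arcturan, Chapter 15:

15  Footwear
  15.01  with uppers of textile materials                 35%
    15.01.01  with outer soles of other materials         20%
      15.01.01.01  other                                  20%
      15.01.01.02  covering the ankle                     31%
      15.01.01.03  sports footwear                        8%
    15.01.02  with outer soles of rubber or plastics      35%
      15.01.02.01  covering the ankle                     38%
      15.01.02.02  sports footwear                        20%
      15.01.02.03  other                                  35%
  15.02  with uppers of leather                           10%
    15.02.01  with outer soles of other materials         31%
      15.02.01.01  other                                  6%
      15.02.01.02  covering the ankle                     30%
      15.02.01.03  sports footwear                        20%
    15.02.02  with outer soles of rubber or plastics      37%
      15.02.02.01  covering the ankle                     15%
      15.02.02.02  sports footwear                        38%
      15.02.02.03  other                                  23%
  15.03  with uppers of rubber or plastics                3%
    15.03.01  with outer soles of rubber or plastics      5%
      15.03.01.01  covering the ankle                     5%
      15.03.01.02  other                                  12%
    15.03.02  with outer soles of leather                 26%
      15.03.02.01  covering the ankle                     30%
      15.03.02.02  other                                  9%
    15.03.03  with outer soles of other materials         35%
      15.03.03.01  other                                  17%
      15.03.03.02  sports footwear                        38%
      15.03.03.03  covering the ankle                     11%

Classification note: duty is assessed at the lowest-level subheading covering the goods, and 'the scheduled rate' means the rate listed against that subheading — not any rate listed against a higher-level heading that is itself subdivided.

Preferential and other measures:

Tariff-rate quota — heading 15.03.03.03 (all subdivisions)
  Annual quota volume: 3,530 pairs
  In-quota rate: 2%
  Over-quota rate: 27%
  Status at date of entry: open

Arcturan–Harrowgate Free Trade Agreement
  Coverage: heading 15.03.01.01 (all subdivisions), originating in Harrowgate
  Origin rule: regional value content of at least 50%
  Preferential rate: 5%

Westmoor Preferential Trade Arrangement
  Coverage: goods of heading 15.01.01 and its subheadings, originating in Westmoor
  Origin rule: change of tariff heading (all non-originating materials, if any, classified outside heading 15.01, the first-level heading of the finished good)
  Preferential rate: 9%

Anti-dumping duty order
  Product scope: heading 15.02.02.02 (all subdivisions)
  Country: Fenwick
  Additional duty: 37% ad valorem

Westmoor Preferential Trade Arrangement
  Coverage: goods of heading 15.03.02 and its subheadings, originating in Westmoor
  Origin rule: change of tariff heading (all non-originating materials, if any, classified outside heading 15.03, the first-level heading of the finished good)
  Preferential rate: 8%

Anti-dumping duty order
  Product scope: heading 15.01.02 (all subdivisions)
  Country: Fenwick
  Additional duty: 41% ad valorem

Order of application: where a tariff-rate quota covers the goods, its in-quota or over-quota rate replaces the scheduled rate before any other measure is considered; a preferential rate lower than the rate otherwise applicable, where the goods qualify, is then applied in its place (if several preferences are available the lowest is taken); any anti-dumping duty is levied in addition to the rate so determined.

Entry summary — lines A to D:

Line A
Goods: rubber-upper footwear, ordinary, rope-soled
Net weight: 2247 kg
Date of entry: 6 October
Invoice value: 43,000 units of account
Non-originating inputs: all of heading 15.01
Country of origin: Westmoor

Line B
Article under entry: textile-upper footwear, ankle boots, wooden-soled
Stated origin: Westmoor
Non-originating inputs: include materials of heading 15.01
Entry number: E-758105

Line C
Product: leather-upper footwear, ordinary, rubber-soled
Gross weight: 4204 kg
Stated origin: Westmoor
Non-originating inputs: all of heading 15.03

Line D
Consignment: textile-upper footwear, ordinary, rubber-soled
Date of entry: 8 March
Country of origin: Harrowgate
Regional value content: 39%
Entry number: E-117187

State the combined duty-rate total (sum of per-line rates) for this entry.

Line A: rubber-upper → 15.03; rope-soled → 15.03.03; ordinary → 15.03.03.01. Scheduled 17%. Westmoor agreement on 15.01.01: 15.03.03.01 not covered; Westmoor agreement on 15.03.02: 15.03.03.01 not covered. → 17%.
Line B: textile-upper → 15.01; wooden-soled → 15.01.01; ankle boots → 15.01.01.02. Scheduled 31%. Westmoor agreement on 15.01.01: CTH not met; Westmoor agreement on 15.03.02: 15.01.01.02 not covered. → 31%.
Line C: leather-upper → 15.02; rubber-soled → 15.02.02; ordinary → 15.02.02.03. Scheduled 23%. Westmoor agreement on 15.01.01: 15.02.02.03 not covered; Westmoor agreement on 15.03.02: 15.02.02.03 not covered. → 23%.
Line D: textile-upper → 15.01; rubber-soled → 15.01.02; ordinary → 15.01.02.03. Scheduled 35%. Harrowgate agreement on 15.03.01.01: 15.01.02.03 not covered. → 35%.
Sum: 17% + 31% + 23% + 35% = 106%.

106%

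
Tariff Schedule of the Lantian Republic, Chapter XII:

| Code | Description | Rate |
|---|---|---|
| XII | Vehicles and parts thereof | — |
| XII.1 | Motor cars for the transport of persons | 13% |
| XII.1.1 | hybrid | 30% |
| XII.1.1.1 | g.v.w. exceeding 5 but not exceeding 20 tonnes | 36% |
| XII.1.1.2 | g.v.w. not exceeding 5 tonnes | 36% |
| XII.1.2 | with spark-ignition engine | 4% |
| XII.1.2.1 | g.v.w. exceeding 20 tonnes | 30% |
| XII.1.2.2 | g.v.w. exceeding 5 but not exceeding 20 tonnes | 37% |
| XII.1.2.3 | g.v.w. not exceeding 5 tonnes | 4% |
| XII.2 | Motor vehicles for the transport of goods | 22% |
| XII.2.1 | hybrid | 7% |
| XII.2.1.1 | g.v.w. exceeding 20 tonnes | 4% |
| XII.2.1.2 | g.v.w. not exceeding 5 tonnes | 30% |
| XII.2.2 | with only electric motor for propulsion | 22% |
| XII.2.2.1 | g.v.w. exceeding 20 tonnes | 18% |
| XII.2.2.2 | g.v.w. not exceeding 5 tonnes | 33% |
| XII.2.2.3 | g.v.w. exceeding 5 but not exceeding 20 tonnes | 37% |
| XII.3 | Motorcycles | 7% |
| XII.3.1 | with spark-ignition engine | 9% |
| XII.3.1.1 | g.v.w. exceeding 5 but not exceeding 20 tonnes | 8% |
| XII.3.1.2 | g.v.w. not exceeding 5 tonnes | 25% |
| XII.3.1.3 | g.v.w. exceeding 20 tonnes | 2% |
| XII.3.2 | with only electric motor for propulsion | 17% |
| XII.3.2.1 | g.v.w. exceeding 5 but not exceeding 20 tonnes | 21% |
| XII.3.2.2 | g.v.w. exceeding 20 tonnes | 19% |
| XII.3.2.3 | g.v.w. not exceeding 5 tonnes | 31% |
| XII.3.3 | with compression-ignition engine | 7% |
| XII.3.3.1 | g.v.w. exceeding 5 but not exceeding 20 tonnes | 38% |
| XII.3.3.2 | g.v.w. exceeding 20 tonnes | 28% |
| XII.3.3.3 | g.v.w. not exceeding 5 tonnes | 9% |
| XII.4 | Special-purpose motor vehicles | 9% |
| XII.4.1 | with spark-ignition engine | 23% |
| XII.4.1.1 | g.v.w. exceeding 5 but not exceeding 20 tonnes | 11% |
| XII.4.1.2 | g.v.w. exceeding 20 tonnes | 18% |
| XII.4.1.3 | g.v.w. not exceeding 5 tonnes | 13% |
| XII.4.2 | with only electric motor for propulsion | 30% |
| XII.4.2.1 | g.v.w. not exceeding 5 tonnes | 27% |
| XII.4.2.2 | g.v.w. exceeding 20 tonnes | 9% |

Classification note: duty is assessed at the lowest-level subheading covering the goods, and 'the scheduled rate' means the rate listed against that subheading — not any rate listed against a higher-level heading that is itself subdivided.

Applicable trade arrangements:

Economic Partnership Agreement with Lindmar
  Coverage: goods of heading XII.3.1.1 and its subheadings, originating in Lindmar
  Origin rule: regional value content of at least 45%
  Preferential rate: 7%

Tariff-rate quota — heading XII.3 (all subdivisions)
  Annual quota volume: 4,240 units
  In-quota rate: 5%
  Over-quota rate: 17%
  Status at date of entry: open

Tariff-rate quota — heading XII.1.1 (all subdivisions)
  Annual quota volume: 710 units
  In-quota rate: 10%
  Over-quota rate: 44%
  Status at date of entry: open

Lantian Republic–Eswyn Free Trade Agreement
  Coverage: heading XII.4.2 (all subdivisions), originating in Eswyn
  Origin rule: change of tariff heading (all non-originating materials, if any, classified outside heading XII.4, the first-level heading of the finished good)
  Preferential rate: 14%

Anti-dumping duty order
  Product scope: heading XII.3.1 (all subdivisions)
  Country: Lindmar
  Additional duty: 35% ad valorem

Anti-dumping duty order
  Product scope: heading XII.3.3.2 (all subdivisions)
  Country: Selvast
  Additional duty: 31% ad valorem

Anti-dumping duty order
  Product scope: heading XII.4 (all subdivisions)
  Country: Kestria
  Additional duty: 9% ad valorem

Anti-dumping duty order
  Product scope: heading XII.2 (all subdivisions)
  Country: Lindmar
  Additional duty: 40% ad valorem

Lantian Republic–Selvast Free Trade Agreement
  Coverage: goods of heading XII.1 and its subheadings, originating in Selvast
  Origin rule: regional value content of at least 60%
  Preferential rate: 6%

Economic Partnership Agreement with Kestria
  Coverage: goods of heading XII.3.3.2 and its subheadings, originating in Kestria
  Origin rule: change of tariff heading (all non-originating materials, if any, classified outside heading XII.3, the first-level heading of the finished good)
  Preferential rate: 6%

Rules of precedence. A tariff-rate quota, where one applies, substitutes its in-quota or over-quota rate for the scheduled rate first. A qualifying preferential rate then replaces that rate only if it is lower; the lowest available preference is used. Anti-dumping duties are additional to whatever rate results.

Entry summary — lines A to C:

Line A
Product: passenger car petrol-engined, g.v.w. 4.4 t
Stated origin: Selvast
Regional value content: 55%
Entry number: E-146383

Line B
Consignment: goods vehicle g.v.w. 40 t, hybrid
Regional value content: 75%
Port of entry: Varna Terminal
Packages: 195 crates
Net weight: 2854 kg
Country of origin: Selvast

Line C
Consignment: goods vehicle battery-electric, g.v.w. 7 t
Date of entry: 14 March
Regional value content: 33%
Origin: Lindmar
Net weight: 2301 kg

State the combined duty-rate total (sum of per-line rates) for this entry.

Line A: passenger car → XII.1; petrol-engined → XII.1.2; g.v.w. 4.4 t → XII.1.2.3. Scheduled 4%. Selvast agreement on XII.1: RVC < 60%. → 4%.
Line B: goods vehicle → XII.2; hybrid → XII.2.1; g.v.w. 40 t → XII.2.1.1. Scheduled 4%. Selvast agreement on XII.1: XII.2.1.1 not covered. → 4%.
Line C: goods vehicle → XII.2; battery-electric → XII.2.2; g.v.w. 7 t → XII.2.2.3. Scheduled 37%. Lindmar agreement on XII.3.1.1: XII.2.2.3 not covered; anti-dumping (Lindmar, XII.2): +40%; total 37% + 40% = 77%. → 77%.
Sum: 4% + 4% + 77% = 85%.

85%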